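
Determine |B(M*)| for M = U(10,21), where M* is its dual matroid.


The dual of U(r,n) is U(n-r, n) = U(11,21).
Bases of U(11,21) are all (11)-element subsets.
|B(M*)| = (21 choose 11) = 352716.

352716


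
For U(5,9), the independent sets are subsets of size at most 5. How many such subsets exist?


Independent sets of U(5,9) are all subsets of size <= 5.
Count = C(9,0) + C(9,1) + C(9,2) + C(9,3) + C(9,4) + C(9,5)
     = 1 + 9 + 36 + 84 + 126 + 126
     = 382.

382


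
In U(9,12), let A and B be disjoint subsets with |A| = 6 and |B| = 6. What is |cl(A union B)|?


|A union B| = 6 + 6 = 12 (disjoint).
In U(9,12), cl(S) = S if |S| < 9, else cl(S) = E.
Since 12 >= 9, cl(A union B) = E.
|cl(A union B)| = 12.

12


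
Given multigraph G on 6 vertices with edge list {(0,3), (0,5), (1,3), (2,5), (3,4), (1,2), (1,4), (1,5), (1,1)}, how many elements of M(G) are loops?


In a graphic matroid, a loop is a self-loop edge (u,u) with rank 0.
Examining all 9 edges for self-loops...
Self-loops found: (1,1)
Number of loops = 1.

1


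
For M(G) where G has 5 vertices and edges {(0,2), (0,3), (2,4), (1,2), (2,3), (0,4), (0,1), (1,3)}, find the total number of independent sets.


An independent set in a graphic matroid is an acyclic edge subset.
G has 5 vertices and 8 edges.
Enumerate all 2^8 = 256 subsets, checking for acyclicity.
Total independent sets = 128.

128


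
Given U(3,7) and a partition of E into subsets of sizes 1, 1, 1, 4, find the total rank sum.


r(Ai) = min(|Ai|, 3) for each part.
Sum = min(1,3) + min(1,3) + min(1,3) + min(4,3)
    = 1 + 1 + 1 + 3
    = 6.

6


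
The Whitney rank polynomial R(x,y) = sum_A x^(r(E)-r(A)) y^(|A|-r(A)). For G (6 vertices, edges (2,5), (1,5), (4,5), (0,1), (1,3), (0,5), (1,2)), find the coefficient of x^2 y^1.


R(x,y) = sum over A in 2^E of x^(r(E)-r(A)) * y^(|A|-r(A)).
G has 6 vertices, 7 edges. r(E) = 5.
Enumerate all 2^7 = 128 subsets.
Count subsets with r(E)-r(A)=2 and |A|-r(A)=1: 9.

9


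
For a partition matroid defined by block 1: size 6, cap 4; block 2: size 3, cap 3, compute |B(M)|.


A basis picks exactly ci elements from block i.
Number of bases = product of C(|Si|, ci).
= C(6,4) * C(3,3)
= 15 * 1
= 15.

15


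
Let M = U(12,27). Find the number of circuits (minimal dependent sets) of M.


In U(12,27), circuits are the (13)-element subsets.
Any set of 13 elements is dependent, and removing any one element gives
an independent set of size 12, so it is a minimal dependent set.
Number of circuits = C(27,13) = 27! / (13! * 14!) = 20058300.

20058300


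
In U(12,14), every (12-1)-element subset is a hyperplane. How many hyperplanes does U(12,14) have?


Hyperplanes of U(12,14) are flats of rank 11.
In a uniform matroid, these are exactly the (11)-element subsets.
Count = (14 choose 11) = 364.

364


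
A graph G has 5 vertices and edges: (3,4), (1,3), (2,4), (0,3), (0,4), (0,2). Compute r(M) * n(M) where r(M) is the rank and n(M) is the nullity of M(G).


r(M) = |V| - c = 5 - 1 = 4.
nullity = |E| - r(M) = 6 - 4 = 2.
Product = 4 * 2 = 8.

8


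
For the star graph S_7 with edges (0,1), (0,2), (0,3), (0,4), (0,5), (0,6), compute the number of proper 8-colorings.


P(tree, k) = k * (k-1)^(6) for any tree on 7 vertices.
P(8) = 8 * 7^6 = 8 * 117649 = 941192.

941192


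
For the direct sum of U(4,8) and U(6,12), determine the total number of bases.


Bases of a direct sum M1 + M2: |B| = |B(M1)| * |B(M2)|.
|B(U(4,8))| = C(8,4) = 70.
|B(U(6,12))| = C(12,6) = 924.
Total bases = 70 * 924 = 64680.

64680


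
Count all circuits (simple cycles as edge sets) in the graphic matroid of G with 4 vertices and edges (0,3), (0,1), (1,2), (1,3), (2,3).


A circuit in a graphic matroid = edge set of a simple cycle.
G has 4 vertices and 5 edges.
Enumerating all minimal edge subsets forming cycles...
Total circuits found: 3.

3


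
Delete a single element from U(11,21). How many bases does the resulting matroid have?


Deleting e from U(11,21) gives U(11,20) since n > r.
Bases of U(11,20) = (20 choose 11) = 167960.

167960


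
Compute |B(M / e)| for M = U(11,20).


Contracting e from U(11,20) gives U(10,19).
Bases of U(10,19) = C(19,10) = 92378.

92378


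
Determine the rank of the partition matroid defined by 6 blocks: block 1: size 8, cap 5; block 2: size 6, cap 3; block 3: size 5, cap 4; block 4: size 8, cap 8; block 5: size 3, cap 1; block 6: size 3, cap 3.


Rank of a partition matroid = sum of min(|Si|, ci) for each block.
= min(8,5) + min(6,3) + min(5,4) + min(8,8) + min(3,1) + min(3,3)
= 5 + 3 + 4 + 8 + 1 + 3
= 24.

24


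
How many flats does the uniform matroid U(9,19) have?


Flats of U(9,19): every subset of size < 9 is a flat, plus E itself.
Count = (19 choose 0) + (19 choose 1) + (19 choose 2) + (19 choose 3) + (19 choose 4) + (19 choose 5) + (19 choose 6) + (19 choose 7) + (19 choose 8) + 1
     = 1 + 19 + 171 + 969 + 3876 + 11628 + 27132 + 50388 + 75582 + 1
     = 169767.

169767


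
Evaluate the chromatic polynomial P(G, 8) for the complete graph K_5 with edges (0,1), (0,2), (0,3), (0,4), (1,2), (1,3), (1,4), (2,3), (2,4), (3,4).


P(K_5, k) = k(k-1)(k-2)...(k-4).
P(8) = (8) * (7) * (6) * (5) * (4) = 6720.

6720


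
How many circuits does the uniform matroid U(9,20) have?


In U(9,20), circuits are the (10)-element subsets.
Any set of 10 elements is dependent, and removing any one element gives
an independent set of size 9, so it is a minimal dependent set.
Number of circuits = C(20,10) = 184756.

184756


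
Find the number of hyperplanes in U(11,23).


Hyperplanes of U(11,23) are flats of rank 10.
In a uniform matroid, these are exactly the (10)-element subsets.
Count = C(23,10) = 1144066.

1144066


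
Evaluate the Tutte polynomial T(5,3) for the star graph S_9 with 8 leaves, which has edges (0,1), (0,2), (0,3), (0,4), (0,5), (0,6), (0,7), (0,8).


A star on 9 vertices is a tree with 8 edges.
T(x,y) = x^(8) for any tree.
T(5,3) = 5^8 = 390625.

390625


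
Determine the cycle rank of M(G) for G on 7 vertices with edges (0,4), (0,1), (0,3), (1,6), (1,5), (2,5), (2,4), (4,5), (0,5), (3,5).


Cycle rank (nullity) = |E| - r(M) = |E| - (|V| - c).
|E| = 10, |V| = 7, c = 1.
Nullity = 10 - (7 - 1) = 10 - 6 = 4.

4


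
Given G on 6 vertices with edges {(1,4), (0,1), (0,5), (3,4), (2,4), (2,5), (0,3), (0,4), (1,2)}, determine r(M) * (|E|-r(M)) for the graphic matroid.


r(M) = |V| - c = 6 - 1 = 5.
nullity = |E| - r(M) = 9 - 5 = 4.
Product = 5 * 4 = 20.

20


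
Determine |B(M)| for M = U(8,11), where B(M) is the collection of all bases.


Bases of U(8,11) are all 8-element subsets of the 11-element ground set.
Number of bases = C(11,8).
C(11,8) = 11! / (8! * 3!) = 165.

165


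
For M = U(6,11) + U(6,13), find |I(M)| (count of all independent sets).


For a direct sum, |I(M1+M2)| = |I(M1)| * |I(M2)|.
|I(U(6,11))| = sum C(11,k) for k=0..6 = 1486.
|I(U(6,13))| = sum C(13,k) for k=0..6 = 4096.
Total = 1486 * 4096 = 6086656.

6086656


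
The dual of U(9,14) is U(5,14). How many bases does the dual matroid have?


The dual of U(r,n) is U(n-r, n) = U(5,14).
Bases of U(5,14) are all (5)-element subsets.
|B(M*)| = C(14,5) = 14! / (5! * 9!) = 2002.

2002


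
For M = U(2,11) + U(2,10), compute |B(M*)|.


(M1+M2)* = M1* + M2*.
M1* = U(9,11), bases: C(11,9) = 55.
M2* = U(8,10), bases: C(10,8) = 45.
|B(M*)| = 55 * 45 = 2475.

2475


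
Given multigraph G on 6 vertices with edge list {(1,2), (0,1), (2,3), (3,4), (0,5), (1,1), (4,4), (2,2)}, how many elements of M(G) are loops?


In a graphic matroid, a loop is a self-loop edge (u,u) with rank 0.
Examining all 8 edges for self-loops...
Self-loops found: (1,1), (4,4), (2,2)
Number of loops = 3.

3


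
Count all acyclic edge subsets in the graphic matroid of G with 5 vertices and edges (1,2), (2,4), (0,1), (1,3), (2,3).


An independent set in a graphic matroid is an acyclic edge subset.
G has 5 vertices and 5 edges.
Enumerate all 2^5 = 32 subsets, checking for acyclicity.
Total independent sets = 28.

28


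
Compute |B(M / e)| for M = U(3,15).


Contracting e from U(3,15) gives U(2,14).
Bases of U(2,14) = C(14,2) = 14! / (2! * 12!) = 91.

91


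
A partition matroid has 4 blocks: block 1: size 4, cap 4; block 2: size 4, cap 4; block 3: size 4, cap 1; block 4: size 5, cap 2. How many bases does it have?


A basis picks exactly ci elements from block i.
Number of bases = product of C(|Si|, ci).
= C(4,4) * C(4,4) * C(4,1) * C(5,2)
= 1 * 1 * 4 * 10
= 40.

40


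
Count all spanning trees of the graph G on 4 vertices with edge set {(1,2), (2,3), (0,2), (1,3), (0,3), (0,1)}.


By Kirchhoff's matrix tree theorem, the number of spanning trees equals
the determinant of any cofactor of the Laplacian matrix L.
G has 4 vertices and 6 edges.
Computing the (3 x 3) cofactor determinant gives 16.

16


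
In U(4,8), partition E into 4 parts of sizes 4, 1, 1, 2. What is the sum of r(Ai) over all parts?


r(Ai) = min(|Ai|, 4) for each part.
Sum = min(4,4) + min(1,4) + min(1,4) + min(2,4)
    = 4 + 1 + 1 + 2
    = 8.

8


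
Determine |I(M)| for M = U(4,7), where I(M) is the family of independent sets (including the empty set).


Independent sets of U(4,7) are all subsets of size <= 4.
Count = C(7,0) + C(7,1) + C(7,2) + C(7,3) + C(7,4)
     = 1 + 7 + 21 + 35 + 35
     = 99.

99


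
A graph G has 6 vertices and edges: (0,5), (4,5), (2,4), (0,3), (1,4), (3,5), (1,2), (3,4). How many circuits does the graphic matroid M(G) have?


A circuit in a graphic matroid = edge set of a simple cycle.
G has 6 vertices and 8 edges.
Enumerating all minimal edge subsets forming cycles...
Total circuits found: 4.

4


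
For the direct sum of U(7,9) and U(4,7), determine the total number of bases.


Bases of a direct sum M1 + M2: |B| = |B(M1)| * |B(M2)|.
|B(U(7,9))| = C(9,7) = 36.
|B(U(4,7))| = C(7,4) = 35.
Total bases = 36 * 35 = 1260.

1260


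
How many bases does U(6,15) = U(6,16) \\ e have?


Deleting e from U(6,16) gives U(6,15) since n > r.
Bases of U(6,15) = (15 choose 6) = 5005.

5005


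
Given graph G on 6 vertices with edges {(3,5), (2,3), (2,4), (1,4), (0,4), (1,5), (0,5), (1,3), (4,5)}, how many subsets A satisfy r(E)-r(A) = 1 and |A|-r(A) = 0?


R(x,y) = sum over A in 2^E of x^(r(E)-r(A)) * y^(|A|-r(A)).
G has 6 vertices, 9 edges. r(E) = 5.
Enumerate all 2^9 = 512 subsets.
Count subsets with r(E)-r(A)=1 and |A|-r(A)=0: 104.

104


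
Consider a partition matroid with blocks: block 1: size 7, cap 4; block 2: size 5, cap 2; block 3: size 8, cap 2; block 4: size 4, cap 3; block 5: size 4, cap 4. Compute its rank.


Rank of a partition matroid = sum of min(|Si|, ci) for each block.
= min(7,4) + min(5,2) + min(8,2) + min(4,3) + min(4,4)
= 4 + 2 + 2 + 3 + 4
= 15.

15


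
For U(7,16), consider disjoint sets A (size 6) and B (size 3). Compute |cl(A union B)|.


|A union B| = 6 + 3 = 9 (disjoint).
In U(7,16), cl(S) = S if |S| < 7, else cl(S) = E.
Since 9 >= 7, cl(A union B) = E.
|cl(A union B)| = 16.

16


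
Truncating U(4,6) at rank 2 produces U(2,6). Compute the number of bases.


Truncating U(4,6) to rank 2 gives U(2,6).
Bases of U(2,6) are all 2-element subsets of 6 elements.
Number of bases = C(6,2) = (6 * 5) / (1 * 2) = 15.

15


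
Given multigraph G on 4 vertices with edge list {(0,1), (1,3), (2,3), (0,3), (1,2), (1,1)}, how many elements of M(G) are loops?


In a graphic matroid, a loop is a self-loop edge (u,u) with rank 0.
Examining all 6 edges for self-loops...
Self-loops found: (1,1)
Number of loops = 1.

1


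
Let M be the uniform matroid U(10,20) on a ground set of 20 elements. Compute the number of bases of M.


Bases of U(10,20) are all 10-element subsets of the 20-element ground set.
Number of bases = C(20,10).
C(20,10) = 184756.

184756


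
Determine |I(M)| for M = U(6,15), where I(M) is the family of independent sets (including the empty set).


Independent sets of U(6,15) are all subsets of size <= 6.
Count = (15 choose 0) + (15 choose 1) + (15 choose 2) + (15 choose 3) + (15 choose 4) + (15 choose 5) + (15 choose 6)
     = 1 + 15 + 105 + 455 + 1365 + 3003 + 5005
     = 9949.

9949


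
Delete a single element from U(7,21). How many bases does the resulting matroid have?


Deleting e from U(7,21) gives U(7,20) since n > r.
Bases of U(7,20) = (20 choose 7) = 77520.

77520


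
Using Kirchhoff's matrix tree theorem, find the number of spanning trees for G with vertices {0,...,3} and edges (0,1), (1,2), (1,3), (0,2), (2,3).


By Kirchhoff's matrix tree theorem, the number of spanning trees equals
the determinant of any cofactor of the Laplacian matrix L.
G has 4 vertices and 5 edges.
Computing the (3 x 3) cofactor determinant gives 8.

8


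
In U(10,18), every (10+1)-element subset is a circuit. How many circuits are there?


In U(10,18), circuits are the (11)-element subsets.
Any set of 11 elements is dependent, and removing any one element gives
an independent set of size 10, so it is a minimal dependent set.
Number of circuits = (18 choose 11) = 31824.

31824


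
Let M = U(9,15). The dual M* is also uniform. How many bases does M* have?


The dual of U(r,n) is U(n-r, n) = U(6,15).
Bases of U(6,15) are all (6)-element subsets.
|B(M*)| = C(15,6) = 5005.

5005


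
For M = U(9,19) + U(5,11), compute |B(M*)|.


(M1+M2)* = M1* + M2*.
M1* = U(10,19), bases: C(19,10) = 92378.
M2* = U(6,11), bases: C(11,6) = 462.
|B(M*)| = 92378 * 462 = 42678636.

42678636


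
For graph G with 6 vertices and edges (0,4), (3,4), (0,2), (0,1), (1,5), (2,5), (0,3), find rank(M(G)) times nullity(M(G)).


r(M) = |V| - c = 6 - 1 = 5.
nullity = |E| - r(M) = 7 - 5 = 2.
Product = 5 * 2 = 10.

10


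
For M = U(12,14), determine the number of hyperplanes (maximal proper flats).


Hyperplanes of U(12,14) are flats of rank 11.
In a uniform matroid, these are exactly the (11)-element subsets.
Count = (14 choose 11) = 364.

364


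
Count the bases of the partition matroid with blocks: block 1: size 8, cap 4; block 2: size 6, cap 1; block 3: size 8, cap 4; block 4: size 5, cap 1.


A basis picks exactly ci elements from block i.
Number of bases = product of C(|Si|, ci).
= C(8,4) * C(6,1) * C(8,4) * C(5,1)
= 70 * 6 * 70 * 5
= 147000.

147000


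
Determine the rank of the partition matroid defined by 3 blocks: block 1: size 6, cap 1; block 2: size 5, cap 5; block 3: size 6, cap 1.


Rank of a partition matroid = sum of min(|Si|, ci) for each block.
= min(6,1) + min(5,5) + min(6,1)
= 1 + 5 + 1
= 7.

7


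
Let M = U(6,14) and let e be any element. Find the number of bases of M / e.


Contracting e from U(6,14) gives U(5,13).
Bases of U(5,13) = C(13,5) = 1287.

1287


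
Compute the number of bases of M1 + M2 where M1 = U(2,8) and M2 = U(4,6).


Bases of a direct sum M1 + M2: |B| = |B(M1)| * |B(M2)|.
|B(U(2,8))| = C(8,2) = 28.
|B(U(4,6))| = C(6,4) = 15.
Total bases = 28 * 15 = 420.

420


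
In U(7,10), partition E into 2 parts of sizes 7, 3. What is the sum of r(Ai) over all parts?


r(Ai) = min(|Ai|, 7) for each part.
Sum = min(7,7) + min(3,7)
    = 7 + 3
    = 10.

10


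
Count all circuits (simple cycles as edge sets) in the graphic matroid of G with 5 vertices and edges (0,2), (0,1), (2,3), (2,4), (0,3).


A circuit in a graphic matroid = edge set of a simple cycle.
G has 5 vertices and 5 edges.
Enumerating all minimal edge subsets forming cycles...
Total circuits found: 1.

1


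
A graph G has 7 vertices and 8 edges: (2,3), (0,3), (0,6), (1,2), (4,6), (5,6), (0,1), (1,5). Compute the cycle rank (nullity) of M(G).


Cycle rank (nullity) = |E| - r(M) = |E| - (|V| - c).
|E| = 8, |V| = 7, c = 1.
Nullity = 8 - (7 - 1) = 8 - 6 = 2.

2


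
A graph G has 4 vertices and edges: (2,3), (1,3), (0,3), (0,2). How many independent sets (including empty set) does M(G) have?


An independent set in a graphic matroid is an acyclic edge subset.
G has 4 vertices and 4 edges.
Enumerate all 2^4 = 16 subsets, checking for acyclicity.
Total independent sets = 14.

14


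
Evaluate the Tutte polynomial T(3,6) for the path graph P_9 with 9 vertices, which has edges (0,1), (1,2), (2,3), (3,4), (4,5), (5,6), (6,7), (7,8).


A path on 9 vertices is a tree with 8 edges.
T(x,y) = x^(8) for any tree.
T(3,6) = 3^8 = 6561.

6561


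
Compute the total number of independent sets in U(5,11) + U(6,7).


For a direct sum, |I(M1+M2)| = |I(M1)| * |I(M2)|.
|I(U(5,11))| = sum C(11,k) for k=0..5 = 1024.
|I(U(6,7))| = sum C(7,k) for k=0..6 = 127.
Total = 1024 * 127 = 130048.

130048


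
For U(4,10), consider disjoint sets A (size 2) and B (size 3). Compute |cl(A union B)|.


|A union B| = 2 + 3 = 5 (disjoint).
In U(4,10), cl(S) = S if |S| < 4, else cl(S) = E.
Since 5 >= 4, cl(A union B) = E.
|cl(A union B)| = 10.

10


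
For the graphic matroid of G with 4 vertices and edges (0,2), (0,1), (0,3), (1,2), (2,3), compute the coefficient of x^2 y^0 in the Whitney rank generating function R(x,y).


R(x,y) = sum over A in 2^E of x^(r(E)-r(A)) * y^(|A|-r(A)).
G has 4 vertices, 5 edges. r(E) = 3.
Enumerate all 2^5 = 32 subsets.
Count subsets with r(E)-r(A)=2 and |A|-r(A)=0: 5.

5


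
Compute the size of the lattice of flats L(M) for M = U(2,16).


Flats of U(2,16): every subset of size < 2 is a flat, plus E itself.
Count = C(16,0) + C(16,1) + 1
     = 1 + 16 + 1
     = 18.

18


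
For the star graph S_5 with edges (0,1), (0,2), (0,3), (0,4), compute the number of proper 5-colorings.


P(tree, k) = k * (k-1)^(4) for any tree on 5 vertices.
P(5) = 5 * 4^4 = 5 * 256 = 1280.

1280


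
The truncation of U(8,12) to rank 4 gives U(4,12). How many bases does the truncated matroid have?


Truncating U(8,12) to rank 4 gives U(4,12).
Bases of U(4,12) are all 4-element subsets of 12 elements.
Number of bases = (12 choose 4) = 495.

495


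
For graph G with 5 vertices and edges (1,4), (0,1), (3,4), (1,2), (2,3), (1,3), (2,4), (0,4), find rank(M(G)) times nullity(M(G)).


r(M) = |V| - c = 5 - 1 = 4.
nullity = |E| - r(M) = 8 - 4 = 4.
Product = 4 * 4 = 16.

16


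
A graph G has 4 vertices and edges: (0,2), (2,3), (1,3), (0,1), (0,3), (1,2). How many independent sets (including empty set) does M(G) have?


An independent set in a graphic matroid is an acyclic edge subset.
G has 4 vertices and 6 edges.
Enumerate all 2^6 = 64 subsets, checking for acyclicity.
Total independent sets = 38.

38


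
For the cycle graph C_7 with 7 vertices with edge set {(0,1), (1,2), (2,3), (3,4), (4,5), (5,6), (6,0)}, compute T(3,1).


T(C_7; x,y) = x + x^2 + ... + x^(6) + y.
T(3,1) = 3^1 + 3^2 + 3^3 + 3^4 + 3^5 + 3^6 + 1
= 3 + 9 + 27 + 81 + 243 + 729 + 1
= 1093.

1093


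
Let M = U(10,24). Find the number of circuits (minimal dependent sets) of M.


In U(10,24), circuits are the (11)-element subsets.
Any set of 11 elements is dependent, and removing any one element gives
an independent set of size 10, so it is a minimal dependent set.
Number of circuits = C(24,11) = 24! / (11! * 13!) = 2496144.

2496144


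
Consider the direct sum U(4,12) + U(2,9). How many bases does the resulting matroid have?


Bases of a direct sum M1 + M2: |B| = |B(M1)| * |B(M2)|.
|B(U(4,12))| = C(12,4) = 495.
|B(U(2,9))| = C(9,2) = 36.
Total bases = 495 * 36 = 17820.

17820


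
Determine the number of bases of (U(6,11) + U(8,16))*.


(M1+M2)* = M1* + M2*.
M1* = U(5,11), bases: C(11,5) = 462.
M2* = U(8,16), bases: C(16,8) = 12870.
|B(M*)| = 462 * 12870 = 5945940.

5945940


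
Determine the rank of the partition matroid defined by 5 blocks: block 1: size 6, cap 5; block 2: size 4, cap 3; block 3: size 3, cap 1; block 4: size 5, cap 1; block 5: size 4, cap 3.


Rank of a partition matroid = sum of min(|Si|, ci) for each block.
= min(6,5) + min(4,3) + min(3,1) + min(5,1) + min(4,3)
= 5 + 3 + 1 + 1 + 3
= 13.

13


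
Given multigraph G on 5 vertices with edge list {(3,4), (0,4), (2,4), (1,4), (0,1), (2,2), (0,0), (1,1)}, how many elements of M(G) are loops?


In a graphic matroid, a loop is a self-loop edge (u,u) with rank 0.
Examining all 8 edges for self-loops...
Self-loops found: (2,2), (0,0), (1,1)
Number of loops = 3.

3


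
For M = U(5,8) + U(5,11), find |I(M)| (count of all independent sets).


For a direct sum, |I(M1+M2)| = |I(M1)| * |I(M2)|.
|I(U(5,8))| = sum C(8,k) for k=0..5 = 219.
|I(U(5,11))| = sum C(11,k) for k=0..5 = 1024.
Total = 219 * 1024 = 224256.

224256


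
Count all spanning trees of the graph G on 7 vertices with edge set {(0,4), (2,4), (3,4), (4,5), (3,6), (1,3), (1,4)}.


By Kirchhoff's matrix tree theorem, the number of spanning trees equals
the determinant of any cofactor of the Laplacian matrix L.
G has 7 vertices and 7 edges.
Computing the (6 x 6) cofactor determinant gives 3.

3


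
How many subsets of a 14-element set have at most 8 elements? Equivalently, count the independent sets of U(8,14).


Independent sets of U(8,14) are all subsets of size <= 8.
Count = (14 choose 0) + (14 choose 1) + (14 choose 2) + (14 choose 3) + (14 choose 4) + (14 choose 5) + (14 choose 6) + (14 choose 7) + (14 choose 8)
     = 1 + 14 + 91 + 364 + 1001 + 2002 + 3003 + 3432 + 3003
     = 12911.

12911


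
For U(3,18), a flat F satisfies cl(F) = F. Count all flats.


Flats of U(3,18): every subset of size < 3 is a flat, plus E itself.
Count = (18 choose 0) + (18 choose 1) + (18 choose 2) + 1
     = 1 + 18 + 153 + 1
     = 173.

173


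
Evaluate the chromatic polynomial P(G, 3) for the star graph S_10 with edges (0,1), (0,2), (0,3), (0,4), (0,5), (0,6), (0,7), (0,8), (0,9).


P(tree, k) = k * (k-1)^(9) for any tree on 10 vertices.
P(3) = 3 * 2^9 = 3 * 512 = 1536.

1536


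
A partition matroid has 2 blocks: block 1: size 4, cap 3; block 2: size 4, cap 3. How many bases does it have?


A basis picks exactly ci elements from block i.
Number of bases = product of C(|Si|, ci).
= C(4,3) * C(4,3)
= 4 * 4
= 16.

16


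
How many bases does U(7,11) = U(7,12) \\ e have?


Deleting e from U(7,12) gives U(7,11) since n > r.
Bases of U(7,11) = C(11,7) = 330.

330


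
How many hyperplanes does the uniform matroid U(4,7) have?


Hyperplanes of U(4,7) are flats of rank 3.
In a uniform matroid, these are exactly the (3)-element subsets.
Count = C(7,3) = 7! / (3! * 4!) = 35.

35


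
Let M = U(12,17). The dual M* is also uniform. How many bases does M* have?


The dual of U(r,n) is U(n-r, n) = U(5,17).
Bases of U(5,17) are all (5)-element subsets.
|B(M*)| = C(17,5) = 6188.

6188


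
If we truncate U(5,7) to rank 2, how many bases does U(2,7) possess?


Truncating U(5,7) to rank 2 gives U(2,7).
Bases of U(2,7) are all 2-element subsets of 7 elements.
Number of bases = C(7,2) = 7! / (2! * 5!) = 21.

21


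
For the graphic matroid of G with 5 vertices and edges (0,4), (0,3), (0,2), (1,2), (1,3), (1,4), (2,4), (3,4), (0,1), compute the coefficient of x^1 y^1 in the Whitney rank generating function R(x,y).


R(x,y) = sum over A in 2^E of x^(r(E)-r(A)) * y^(|A|-r(A)).
G has 5 vertices, 9 edges. r(E) = 4.
Enumerate all 2^9 = 512 subsets.
Count subsets with r(E)-r(A)=1 and |A|-r(A)=1: 51.

51


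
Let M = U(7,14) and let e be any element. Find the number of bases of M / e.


Contracting e from U(7,14) gives U(6,13).
Bases of U(6,13) = (13 choose 6) = 1716.

1716


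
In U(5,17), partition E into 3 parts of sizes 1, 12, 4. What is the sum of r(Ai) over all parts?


r(Ai) = min(|Ai|, 5) for each part.
Sum = min(1,5) + min(12,5) + min(4,5)
    = 1 + 5 + 4
    = 10.

10


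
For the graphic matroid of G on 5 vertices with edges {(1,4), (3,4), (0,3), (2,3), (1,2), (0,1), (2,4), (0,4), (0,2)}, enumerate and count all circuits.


A circuit in a graphic matroid = edge set of a simple cycle.
G has 5 vertices and 9 edges.
Enumerating all minimal edge subsets forming cycles...
Total circuits found: 22.

22


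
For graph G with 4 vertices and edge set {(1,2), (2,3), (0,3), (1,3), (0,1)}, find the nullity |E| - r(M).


Cycle rank (nullity) = |E| - r(M) = |E| - (|V| - c).
|E| = 5, |V| = 4, c = 1.
Nullity = 5 - (4 - 1) = 5 - 3 = 2.

2


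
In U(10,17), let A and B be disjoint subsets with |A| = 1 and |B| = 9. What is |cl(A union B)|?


|A union B| = 1 + 9 = 10 (disjoint).
In U(10,17), cl(S) = S if |S| < 10, else cl(S) = E.
Since 10 >= 10, cl(A union B) = E.
|cl(A union B)| = 17.

17


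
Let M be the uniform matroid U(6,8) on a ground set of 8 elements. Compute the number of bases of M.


Bases of U(6,8) are all 6-element subsets of the 8-element ground set.
Number of bases = C(8,6).
C(8,6) = 28.

28


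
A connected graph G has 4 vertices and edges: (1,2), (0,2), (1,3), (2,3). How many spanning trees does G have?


By Kirchhoff's matrix tree theorem, the number of spanning trees equals
the determinant of any cofactor of the Laplacian matrix L.
G has 4 vertices and 4 edges.
Computing the (3 x 3) cofactor determinant gives 3.

3


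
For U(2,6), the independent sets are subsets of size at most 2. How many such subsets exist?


Independent sets of U(2,6) are all subsets of size <= 2.
Count = C(6,0) + C(6,1) + C(6,2)
     = 1 + 6 + 15
     = 22.

22


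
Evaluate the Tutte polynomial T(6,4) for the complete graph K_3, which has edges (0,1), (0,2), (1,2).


T(K_3; x,y) = x^2 + x + y.
T(6,4) = 36 + 6 + 4 = 46.

46


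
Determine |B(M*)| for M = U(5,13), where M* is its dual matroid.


The dual of U(r,n) is U(n-r, n) = U(8,13).
Bases of U(8,13) are all (8)-element subsets.
|B(M*)| = (13 choose 8) = 1287.

1287


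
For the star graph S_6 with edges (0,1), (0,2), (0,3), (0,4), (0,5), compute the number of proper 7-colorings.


P(tree, k) = k * (k-1)^(5) for any tree on 6 vertices.
P(7) = 7 * 6^5 = 7 * 7776 = 54432.

54432


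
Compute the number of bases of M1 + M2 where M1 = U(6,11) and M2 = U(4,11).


Bases of a direct sum M1 + M2: |B| = |B(M1)| * |B(M2)|.
|B(U(6,11))| = C(11,6) = 462.
|B(U(4,11))| = C(11,4) = 330.
Total bases = 462 * 330 = 152460.

152460


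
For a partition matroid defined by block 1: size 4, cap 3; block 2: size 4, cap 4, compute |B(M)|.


A basis picks exactly ci elements from block i.
Number of bases = product of C(|Si|, ci).
= C(4,3) * C(4,4)
= 4 * 1
= 4.

4


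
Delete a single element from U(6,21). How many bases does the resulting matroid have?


Deleting e from U(6,21) gives U(6,20) since n > r.
Bases of U(6,20) = C(20,6) = 20! / (6! * 14!) = 38760.

38760


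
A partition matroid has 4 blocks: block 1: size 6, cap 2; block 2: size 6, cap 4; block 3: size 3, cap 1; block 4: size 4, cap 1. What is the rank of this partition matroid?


Rank of a partition matroid = sum of min(|Si|, ci) for each block.
= min(6,2) + min(6,4) + min(3,1) + min(4,1)
= 2 + 4 + 1 + 1
= 8.

8


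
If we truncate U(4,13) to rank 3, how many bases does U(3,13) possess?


Truncating U(4,13) to rank 3 gives U(3,13).
Bases of U(3,13) are all 3-element subsets of 13 elements.
Number of bases = C(13,3) = 13! / (3! * 10!) = 286.

286


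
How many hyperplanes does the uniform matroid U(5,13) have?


Hyperplanes of U(5,13) are flats of rank 4.
In a uniform matroid, these are exactly the (4)-element subsets.
Count = (13 choose 4) = 715.

715


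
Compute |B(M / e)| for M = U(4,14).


Contracting e from U(4,14) gives U(3,13).
Bases of U(3,13) = C(13,3) = 13! / (3! * 10!) = 286.

286


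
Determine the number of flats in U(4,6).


Flats of U(4,6): every subset of size < 4 is a flat, plus E itself.
Count = (6 choose 0) + (6 choose 1) + (6 choose 2) + (6 choose 3) + 1
     = 1 + 6 + 15 + 20 + 1
     = 43.

43


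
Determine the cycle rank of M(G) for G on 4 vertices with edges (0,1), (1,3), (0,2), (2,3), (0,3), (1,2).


Cycle rank (nullity) = |E| - r(M) = |E| - (|V| - c).
|E| = 6, |V| = 4, c = 1.
Nullity = 6 - (4 - 1) = 6 - 3 = 3.

3


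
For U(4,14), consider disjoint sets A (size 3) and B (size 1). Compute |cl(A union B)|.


|A union B| = 3 + 1 = 4 (disjoint).
In U(4,14), cl(S) = S if |S| < 4, else cl(S) = E.
Since 4 >= 4, cl(A union B) = E.
|cl(A union B)| = 14.

14


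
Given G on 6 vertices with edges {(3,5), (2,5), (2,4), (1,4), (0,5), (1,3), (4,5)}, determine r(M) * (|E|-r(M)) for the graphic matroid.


r(M) = |V| - c = 6 - 1 = 5.
nullity = |E| - r(M) = 7 - 5 = 2.
Product = 5 * 2 = 10.

10


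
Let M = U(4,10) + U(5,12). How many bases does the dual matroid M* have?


(M1+M2)* = M1* + M2*.
M1* = U(6,10), bases: C(10,6) = 210.
M2* = U(7,12), bases: C(12,7) = 792.
|B(M*)| = 210 * 792 = 166320.

166320


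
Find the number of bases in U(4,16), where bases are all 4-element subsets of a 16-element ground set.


Bases of U(4,16) are all 4-element subsets of the 16-element ground set.
Number of bases = C(16,4).
(16 choose 4) = 1820.

1820


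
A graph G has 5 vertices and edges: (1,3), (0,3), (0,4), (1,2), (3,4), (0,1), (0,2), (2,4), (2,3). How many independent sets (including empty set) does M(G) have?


An independent set in a graphic matroid is an acyclic edge subset.
G has 5 vertices and 9 edges.
Enumerate all 2^9 = 512 subsets, checking for acyclicity.
Total independent sets = 198.

198


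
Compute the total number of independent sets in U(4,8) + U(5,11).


For a direct sum, |I(M1+M2)| = |I(M1)| * |I(M2)|.
|I(U(4,8))| = sum C(8,k) for k=0..4 = 163.
|I(U(5,11))| = sum C(11,k) for k=0..5 = 1024.
Total = 163 * 1024 = 166912.

166912


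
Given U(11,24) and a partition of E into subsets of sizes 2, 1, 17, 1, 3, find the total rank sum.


r(Ai) = min(|Ai|, 11) for each part.
Sum = min(2,11) + min(1,11) + min(17,11) + min(1,11) + min(3,11)
    = 2 + 1 + 11 + 1 + 3
    = 18.

18


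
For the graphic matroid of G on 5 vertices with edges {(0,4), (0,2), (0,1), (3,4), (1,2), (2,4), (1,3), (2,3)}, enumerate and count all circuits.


A circuit in a graphic matroid = edge set of a simple cycle.
G has 5 vertices and 8 edges.
Enumerating all minimal edge subsets forming cycles...
Total circuits found: 13.

13


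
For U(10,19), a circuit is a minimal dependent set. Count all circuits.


In U(10,19), circuits are the (11)-element subsets.
Any set of 11 elements is dependent, and removing any one element gives
an independent set of size 10, so it is a minimal dependent set.
Number of circuits = C(19,11) = 19! / (11! * 8!) = 75582.

75582


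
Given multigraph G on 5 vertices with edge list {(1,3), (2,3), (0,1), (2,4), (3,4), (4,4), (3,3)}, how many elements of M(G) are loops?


In a graphic matroid, a loop is a self-loop edge (u,u) with rank 0.
Examining all 7 edges for self-loops...
Self-loops found: (4,4), (3,3)
Number of loops = 2.

2


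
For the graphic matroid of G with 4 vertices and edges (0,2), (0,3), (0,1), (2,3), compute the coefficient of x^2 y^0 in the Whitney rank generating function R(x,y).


R(x,y) = sum over A in 2^E of x^(r(E)-r(A)) * y^(|A|-r(A)).
G has 4 vertices, 4 edges. r(E) = 3.
Enumerate all 2^4 = 16 subsets.
Count subsets with r(E)-r(A)=2 and |A|-r(A)=0: 4.

4


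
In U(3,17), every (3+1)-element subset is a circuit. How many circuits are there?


In U(3,17), circuits are the (4)-element subsets.
Any set of 4 elements is dependent, and removing any one element gives
an independent set of size 3, so it is a minimal dependent set.
Number of circuits = C(17,4) = 17! / (4! * 13!) = 2380.

2380


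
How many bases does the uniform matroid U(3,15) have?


Bases of U(3,15) are all 3-element subsets of the 15-element ground set.
Number of bases = C(15,3).
C(15,3) = (15 * 14 * 13) / (1 * 2 * 3) = 455.

455


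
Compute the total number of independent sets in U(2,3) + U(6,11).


For a direct sum, |I(M1+M2)| = |I(M1)| * |I(M2)|.
|I(U(2,3))| = sum C(3,k) for k=0..2 = 7.
|I(U(6,11))| = sum C(11,k) for k=0..6 = 1486.
Total = 7 * 1486 = 10402.

10402


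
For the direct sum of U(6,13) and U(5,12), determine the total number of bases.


Bases of a direct sum M1 + M2: |B| = |B(M1)| * |B(M2)|.
|B(U(6,13))| = C(13,6) = 1716.
|B(U(5,12))| = C(12,5) = 792.
Total bases = 1716 * 792 = 1359072.

1359072


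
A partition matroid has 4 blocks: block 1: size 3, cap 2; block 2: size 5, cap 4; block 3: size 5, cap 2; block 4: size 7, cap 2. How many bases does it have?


A basis picks exactly ci elements from block i.
Number of bases = product of C(|Si|, ci).
= C(3,2) * C(5,4) * C(5,2) * C(7,2)
= 3 * 5 * 10 * 21
= 3150.

3150


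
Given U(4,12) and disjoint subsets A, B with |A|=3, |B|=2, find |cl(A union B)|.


|A union B| = 3 + 2 = 5 (disjoint).
In U(4,12), cl(S) = S if |S| < 4, else cl(S) = E.
Since 5 >= 4, cl(A union B) = E.
|cl(A union B)| = 12.

12


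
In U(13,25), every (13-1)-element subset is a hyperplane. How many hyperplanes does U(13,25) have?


Hyperplanes of U(13,25) are flats of rank 12.
In a uniform matroid, these are exactly the (12)-element subsets.
Count = C(25,12) = 25! / (12! * 13!) = 5200300.

5200300


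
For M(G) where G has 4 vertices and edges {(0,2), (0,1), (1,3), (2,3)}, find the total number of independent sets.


An independent set in a graphic matroid is an acyclic edge subset.
G has 4 vertices and 4 edges.
Enumerate all 2^4 = 16 subsets, checking for acyclicity.
Total independent sets = 15.

15


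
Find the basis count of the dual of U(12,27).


The dual of U(r,n) is U(n-r, n) = U(15,27).
Bases of U(15,27) are all (15)-element subsets.
|B(M*)| = C(27,15) = 17383860.

17383860


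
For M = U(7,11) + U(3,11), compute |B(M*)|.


(M1+M2)* = M1* + M2*.
M1* = U(4,11), bases: C(11,4) = 330.
M2* = U(8,11), bases: C(11,8) = 165.
|B(M*)| = 330 * 165 = 54450.

54450


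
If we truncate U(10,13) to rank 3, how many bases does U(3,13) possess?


Truncating U(10,13) to rank 3 gives U(3,13).
Bases of U(3,13) are all 3-element subsets of 13 elements.
Number of bases = C(13,3) = (13 * 12 * 11) / (1 * 2 * 3) = 286.

286


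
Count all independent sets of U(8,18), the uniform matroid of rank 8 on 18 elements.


Independent sets of U(8,18) are all subsets of size <= 8.
Count = C(18,0) + C(18,1) + C(18,2) + C(18,3) + C(18,4) + C(18,5) + C(18,6) + C(18,7) + C(18,8)
     = 1 + 18 + 153 + 816 + 3060 + 8568 + 18564 + 31824 + 43758
     = 106762.

106762


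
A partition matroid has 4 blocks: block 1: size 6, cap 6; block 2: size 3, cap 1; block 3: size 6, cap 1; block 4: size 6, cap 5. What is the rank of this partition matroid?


Rank of a partition matroid = sum of min(|Si|, ci) for each block.
= min(6,6) + min(3,1) + min(6,1) + min(6,5)
= 6 + 1 + 1 + 5
= 13.

13


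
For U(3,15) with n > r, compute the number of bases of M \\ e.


Deleting e from U(3,15) gives U(3,14) since n > r.
Bases of U(3,14) = C(14,3) = 14! / (3! * 11!) = 364.

364


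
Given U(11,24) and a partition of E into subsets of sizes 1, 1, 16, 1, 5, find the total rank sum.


r(Ai) = min(|Ai|, 11) for each part.
Sum = min(1,11) + min(1,11) + min(16,11) + min(1,11) + min(5,11)
    = 1 + 1 + 11 + 1 + 5
    = 19.

19


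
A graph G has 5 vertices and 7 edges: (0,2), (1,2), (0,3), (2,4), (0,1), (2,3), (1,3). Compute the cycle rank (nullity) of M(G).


Cycle rank (nullity) = |E| - r(M) = |E| - (|V| - c).
|E| = 7, |V| = 5, c = 1.
Nullity = 7 - (5 - 1) = 7 - 4 = 3.

3


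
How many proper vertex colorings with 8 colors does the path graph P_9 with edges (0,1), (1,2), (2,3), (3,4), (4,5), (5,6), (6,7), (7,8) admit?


P(P_9, k) = k * (k-1)^(8).
P(8) = 8 * 7^8 = 8 * 5764801 = 46118408.

46118408


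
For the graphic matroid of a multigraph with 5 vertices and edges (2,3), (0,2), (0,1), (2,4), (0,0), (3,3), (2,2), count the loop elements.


In a graphic matroid, a loop is a self-loop edge (u,u) with rank 0.
Examining all 7 edges for self-loops...
Self-loops found: (0,0), (3,3), (2,2)
Number of loops = 3.

3


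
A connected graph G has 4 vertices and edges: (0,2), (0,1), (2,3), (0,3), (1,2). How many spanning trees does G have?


By Kirchhoff's matrix tree theorem, the number of spanning trees equals
the determinant of any cofactor of the Laplacian matrix L.
G has 4 vertices and 5 edges.
Computing the (3 x 3) cofactor determinant gives 8.

8


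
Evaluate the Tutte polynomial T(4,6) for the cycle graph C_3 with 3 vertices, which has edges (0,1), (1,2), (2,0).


T(C_3; x,y) = x + x^2 + ... + x^(2) + y.
T(4,6) = 4^1 + 4^2 + 6
= 4 + 16 + 6
= 26.

26


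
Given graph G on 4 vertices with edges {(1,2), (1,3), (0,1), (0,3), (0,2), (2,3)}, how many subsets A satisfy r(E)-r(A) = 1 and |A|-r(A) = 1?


R(x,y) = sum over A in 2^E of x^(r(E)-r(A)) * y^(|A|-r(A)).
G has 4 vertices, 6 edges. r(E) = 3.
Enumerate all 2^6 = 64 subsets.
Count subsets with r(E)-r(A)=1 and |A|-r(A)=1: 4.

4


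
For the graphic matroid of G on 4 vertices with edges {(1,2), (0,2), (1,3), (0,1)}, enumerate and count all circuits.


A circuit in a graphic matroid = edge set of a simple cycle.
G has 4 vertices and 4 edges.
Enumerating all minimal edge subsets forming cycles...
Total circuits found: 1.

1


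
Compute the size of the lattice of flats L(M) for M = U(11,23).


Flats of U(11,23): every subset of size < 11 is a flat, plus E itself.
Count = C(23,0) + C(23,1) + C(23,2) + C(23,3) + C(23,4) + C(23,5) + C(23,6) + C(23,7) + C(23,8) + C(23,9) + C(23,10) + 1
     = 1 + 23 + 253 + 1771 + 8855 + 33649 + 100947 + 245157 + 490314 + 817190 + 1144066 + 1
     = 2842227.

2842227


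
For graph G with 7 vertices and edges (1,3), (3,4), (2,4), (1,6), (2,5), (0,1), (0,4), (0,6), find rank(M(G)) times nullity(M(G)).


r(M) = |V| - c = 7 - 1 = 6.
nullity = |E| - r(M) = 8 - 6 = 2.
Product = 6 * 2 = 12.

12


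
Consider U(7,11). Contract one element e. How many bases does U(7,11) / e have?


Contracting e from U(7,11) gives U(6,10).
Bases of U(6,10) = (10 choose 6) = 210.

210


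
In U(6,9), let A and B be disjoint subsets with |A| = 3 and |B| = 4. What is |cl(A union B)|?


|A union B| = 3 + 4 = 7 (disjoint).
In U(6,9), cl(S) = S if |S| < 6, else cl(S) = E.
Since 7 >= 6, cl(A union B) = E.
|cl(A union B)| = 9.

9


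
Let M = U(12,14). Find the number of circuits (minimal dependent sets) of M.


In U(12,14), circuits are the (13)-element subsets.
Any set of 13 elements is dependent, and removing any one element gives
an independent set of size 12, so it is a minimal dependent set.
Number of circuits = C(14,13) = 14.

14


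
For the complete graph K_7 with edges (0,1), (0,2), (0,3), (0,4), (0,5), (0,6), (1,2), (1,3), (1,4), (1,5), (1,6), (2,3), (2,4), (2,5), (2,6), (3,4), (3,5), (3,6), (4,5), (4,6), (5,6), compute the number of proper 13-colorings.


P(K_7, k) = k(k-1)(k-2)...(k-6).
P(13) = (13) * (12) * (11) * (10) * (9) * (8) * (7) = 8648640.

8648640


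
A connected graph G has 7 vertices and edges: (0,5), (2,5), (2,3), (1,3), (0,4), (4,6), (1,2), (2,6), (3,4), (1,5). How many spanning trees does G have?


By Kirchhoff's matrix tree theorem, the number of spanning trees equals
the determinant of any cofactor of the Laplacian matrix L.
G has 7 vertices and 10 edges.
Computing the (6 x 6) cofactor determinant gives 98.

98


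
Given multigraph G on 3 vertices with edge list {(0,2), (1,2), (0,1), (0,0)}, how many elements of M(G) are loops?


In a graphic matroid, a loop is a self-loop edge (u,u) with rank 0.
Examining all 4 edges for self-loops...
Self-loops found: (0,0)
Number of loops = 1.

1


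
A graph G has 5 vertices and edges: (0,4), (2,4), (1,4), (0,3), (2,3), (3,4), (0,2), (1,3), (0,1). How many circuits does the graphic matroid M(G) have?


A circuit in a graphic matroid = edge set of a simple cycle.
G has 5 vertices and 9 edges.
Enumerating all minimal edge subsets forming cycles...
Total circuits found: 22.

22


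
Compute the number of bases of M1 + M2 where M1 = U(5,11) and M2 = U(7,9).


Bases of a direct sum M1 + M2: |B| = |B(M1)| * |B(M2)|.
|B(U(5,11))| = C(11,5) = 462.
|B(U(7,9))| = C(9,7) = 36.
Total bases = 462 * 36 = 16632.

16632
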